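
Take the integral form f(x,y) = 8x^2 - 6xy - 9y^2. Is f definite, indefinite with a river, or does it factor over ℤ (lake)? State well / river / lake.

D = b²−4ac = (-6)² − 4·8·(-9) = 324
D = 18² is a perfect square ⇒ form factors over ℤ ⇒ lakes

lake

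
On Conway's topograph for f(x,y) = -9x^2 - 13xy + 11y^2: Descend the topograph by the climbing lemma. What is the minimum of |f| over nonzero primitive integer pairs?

descent: ρ → (11,13,-9)  [lands on river]
river: ρ → (-9,23,1)
river: ρ → (1,23,-9)
river: ρ → (-9,13,11)
river: ρ → (11,9,-11)
river: ρ → (-11,13,9)
river: ρ → (9,23,-1)
river: ρ → (-1,23,9)
river: ρ → (9,13,-11)
river: ρ → (-11,9,11)
closes: descent 1, river 10
min |a| on river = 1

1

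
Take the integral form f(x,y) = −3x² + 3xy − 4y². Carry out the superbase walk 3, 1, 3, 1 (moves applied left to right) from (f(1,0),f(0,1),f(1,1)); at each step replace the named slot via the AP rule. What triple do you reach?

start (-3,-4,-4) = (f(1,0),f(0,1),f(1,1))
replace slot 3: 2·((-3)+(-4)) − (-4) = -10 → (-3,-4,-10)
replace slot 1: 2·((-4)+(-10)) − (-3) = -25 → (-25,-4,-10)
replace slot 3: 2·((-25)+(-4)) − (-10) = -48 → (-25,-4,-48)
replace slot 1: 2·((-4)+(-48)) − (-25) = -79 → (-79,-4,-48)

-79,-4,-48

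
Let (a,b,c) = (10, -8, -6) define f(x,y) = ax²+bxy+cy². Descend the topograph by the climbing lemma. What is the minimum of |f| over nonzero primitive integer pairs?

descent: ρ → (-6,8,10)  [lands on river]
river: ρ → (10,12,-4)
river: ρ → (-4,12,10)
river: ρ → (10,8,-6)
river: ρ → (-6,16,2)
river: ρ → (2,16,-6)
closes: descent 1, river 6
min |a| on river = 2

2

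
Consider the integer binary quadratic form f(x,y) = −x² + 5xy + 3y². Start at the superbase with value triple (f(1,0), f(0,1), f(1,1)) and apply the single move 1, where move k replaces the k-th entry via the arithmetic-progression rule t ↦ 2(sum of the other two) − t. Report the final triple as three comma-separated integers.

start (-1,3,7) = (f(1,0),f(0,1),f(1,1))
replace slot 1: 2·(3+7) − (-1) = 21 → (21,3,7)

21,3,7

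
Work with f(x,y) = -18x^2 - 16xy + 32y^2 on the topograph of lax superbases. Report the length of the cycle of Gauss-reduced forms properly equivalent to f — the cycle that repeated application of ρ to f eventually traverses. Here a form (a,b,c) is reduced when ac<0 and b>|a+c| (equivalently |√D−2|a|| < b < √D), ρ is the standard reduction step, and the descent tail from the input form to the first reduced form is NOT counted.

D = 2560, ⌊√D⌋ = 50
descent: ρ → (32,16,-18)  [lands on river]
river: ρ → (-18,20,30)
river: ρ → (30,40,-8)
river: ρ → (-8,40,30)
river: ρ → (30,20,-18)
river: ρ → (-18,16,32)
river: ρ → (32,48,-2)
river: ρ → (-2,48,32)
ρ-cycle length = 8 (tail of 1 descent step not counted)

8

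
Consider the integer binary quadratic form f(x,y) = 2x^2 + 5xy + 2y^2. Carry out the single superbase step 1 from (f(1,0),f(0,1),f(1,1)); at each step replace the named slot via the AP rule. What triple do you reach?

start (2,2,9) = (f(1,0),f(0,1),f(1,1))
replace slot 1: 2·(2+9) − 2 = 20 → (20,2,9)

20,2,9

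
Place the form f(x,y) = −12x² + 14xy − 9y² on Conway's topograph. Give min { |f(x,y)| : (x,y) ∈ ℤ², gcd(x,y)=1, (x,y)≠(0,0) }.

translate: b→10 (≡-14 mod 24), so (12,-14,9)→(12,10,7)
flip: (12,10,7)→(7,-10,12)
translate: b→4 (≡-10 mod 14), so (7,-10,12)→(7,4,9)
reduced (well bottom): (7,4,9) with a≤c, −a<b≤a
well minimum |f| = |-7| = 7 (negative-definite)

7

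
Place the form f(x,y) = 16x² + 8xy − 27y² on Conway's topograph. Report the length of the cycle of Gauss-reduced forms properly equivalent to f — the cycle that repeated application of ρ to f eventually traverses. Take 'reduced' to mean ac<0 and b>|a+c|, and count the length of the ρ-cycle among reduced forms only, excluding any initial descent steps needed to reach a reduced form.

D = 1792, ⌊√D⌋ = 42
descent: ρ → (-27,-8,16)
descent: ρ → (16,40,-3)  [lands on river]
river: ρ → (-3,38,29)
river: ρ → (29,20,-12)
river: ρ → (-12,28,21)
river: ρ → (21,14,-19)
river: ρ → (-19,24,16)
ρ-cycle length = 6 (tail of 2 descent steps not counted)

6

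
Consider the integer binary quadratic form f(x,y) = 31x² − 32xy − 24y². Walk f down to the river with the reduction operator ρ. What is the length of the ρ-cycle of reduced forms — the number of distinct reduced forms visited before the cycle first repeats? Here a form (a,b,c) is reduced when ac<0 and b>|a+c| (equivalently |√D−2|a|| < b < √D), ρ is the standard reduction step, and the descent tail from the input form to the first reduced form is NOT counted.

D = 4000, ⌊√D⌋ = 63
descent: ρ → (-24,32,31)  [lands on river]
river: ρ → (31,30,-25)
river: ρ → (-25,20,36)
river: ρ → (36,52,-9)
river: ρ → (-9,56,24)
river: ρ → (24,40,-25)
river: ρ → (-25,60,4)
river: ρ → (4,60,-25)
river: ρ → (-25,40,24)
river: ρ → (24,56,-9)
river: ρ → (-9,52,36)
river: ρ → (36,20,-25)
river: ρ → (-25,30,31)
river: ρ → (31,32,-24)
river: ρ → (-24,16,39)
river: ρ → (39,62,-1)
river: ρ → (-1,62,39)
river: ρ → (39,16,-24)
ρ-cycle length = 18 (tail of 1 descent step not counted)

18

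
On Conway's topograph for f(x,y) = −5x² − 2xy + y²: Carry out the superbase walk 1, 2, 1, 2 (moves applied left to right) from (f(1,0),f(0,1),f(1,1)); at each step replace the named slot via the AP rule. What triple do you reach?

start (-5,1,-6) = (f(1,0),f(0,1),f(1,1))
replace slot 1: 2·(1+(-6)) − (-5) = -5 → (-5,1,-6)
replace slot 2: 2·((-5)+(-6)) − 1 = -23 → (-5,-23,-6)
replace slot 1: 2·((-23)+(-6)) − (-5) = -53 → (-53,-23,-6)
replace slot 2: 2·((-53)+(-6)) − (-23) = -95 → (-53,-95,-6)

-53,-95,-6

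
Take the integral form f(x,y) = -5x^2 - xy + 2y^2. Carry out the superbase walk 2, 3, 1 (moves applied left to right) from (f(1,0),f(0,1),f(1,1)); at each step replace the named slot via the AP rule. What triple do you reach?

start (-5,2,-4) = (f(1,0),f(0,1),f(1,1))
replace slot 2: 2·((-5)+(-4)) − 2 = -20 → (-5,-20,-4)
replace slot 3: 2·((-5)+(-20)) − (-4) = -46 → (-5,-20,-46)
replace slot 1: 2·((-20)+(-46)) − (-5) = -127 → (-127,-20,-46)

-127,-20,-46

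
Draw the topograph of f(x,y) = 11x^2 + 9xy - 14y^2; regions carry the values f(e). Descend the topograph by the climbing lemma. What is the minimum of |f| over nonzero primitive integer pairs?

river: ρ → (-14,19,6)
river: ρ → (6,17,-17)
river: ρ → (-17,17,6)
river: ρ → (6,19,-14)
river: ρ → (-14,9,11)
river: ρ → (11,13,-12)
river: ρ → (-12,11,12)
river: ρ → (12,13,-11)
river: ρ → (-11,9,14)
river: ρ → (14,19,-6)
river: ρ → (-6,17,17)
river: ρ → (17,17,-6)
river: ρ → (-6,19,14)
river: ρ → (14,9,-11)
river: ρ → (-11,13,12)
river: ρ → (12,11,-12)
river: ρ → (-12,13,11)
river: ρ → (11,9,-14)
closes: descent 0, river 18
min |a| on river = 6

6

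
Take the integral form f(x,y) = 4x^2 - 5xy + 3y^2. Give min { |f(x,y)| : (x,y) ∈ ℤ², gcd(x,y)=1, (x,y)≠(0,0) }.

translate: b→3 (≡-5 mod 8), so (4,-5,3)→(4,3,2)
flip: (4,3,2)→(2,-3,4)
translate: b→1 (≡-3 mod 4), so (2,-3,4)→(2,1,3)
reduced (well bottom): (2,1,3) with a≤c, −a<b≤a
well minimum = a = 2

2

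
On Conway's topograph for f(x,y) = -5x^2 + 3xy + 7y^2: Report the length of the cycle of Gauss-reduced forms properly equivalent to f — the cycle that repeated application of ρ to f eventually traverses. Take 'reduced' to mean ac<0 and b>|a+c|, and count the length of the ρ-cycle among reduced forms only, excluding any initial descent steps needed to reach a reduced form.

D = 149, ⌊√D⌋ = 12
river: ρ → (7,11,-1)
river: ρ → (-1,11,7)
river: ρ → (7,3,-5)
river: ρ → (-5,7,5)
river: ρ → (5,3,-7)
river: ρ → (-7,11,1)
river: ρ → (1,11,-7)
river: ρ → (-7,3,5)
river: ρ → (5,7,-5)
river: ρ → (-5,3,7)
ρ-cycle length = 10 (tail of 0 descent steps not counted)

10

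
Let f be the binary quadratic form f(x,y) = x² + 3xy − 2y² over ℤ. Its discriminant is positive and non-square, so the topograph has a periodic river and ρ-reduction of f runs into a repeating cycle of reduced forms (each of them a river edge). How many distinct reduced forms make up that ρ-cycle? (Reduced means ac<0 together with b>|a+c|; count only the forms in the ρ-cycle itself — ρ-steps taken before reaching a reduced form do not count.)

D = 17, ⌊√D⌋ = 4
river: ρ → (-2,1,2)
river: ρ → (2,3,-1)
river: ρ → (-1,3,2)
river: ρ → (2,1,-2)
river: ρ → (-2,3,1)
river: ρ → (1,3,-2)
ρ-cycle length = 6 (tail of 0 descent steps not counted)

6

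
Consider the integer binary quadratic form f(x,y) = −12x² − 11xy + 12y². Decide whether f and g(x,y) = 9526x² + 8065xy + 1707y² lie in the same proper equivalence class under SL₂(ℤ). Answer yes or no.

D₁ = 697, D₂ = 697
river cycle of f (length 18): (12, 11, -12), (-12, 13, 11), (11, 9, -14), (-14, 19, 6), (6, 17, -17), (-17, 17, 6), (6, 19, -14), (-14, 9, 11), (11, 13, -12), (-12, 11, 12), … (8 more)
river cycle of g (length 18): (12, 11, -12), (-12, 13, 11), (11, 9, -14), (-14, 19, 6), (6, 17, -17), (-17, 17, 6), (6, 19, -14), (-14, 9, 11), (11, 13, -12), (-12, 11, 12), … (8 more)
cycles coincide ⇒ equivalent

yes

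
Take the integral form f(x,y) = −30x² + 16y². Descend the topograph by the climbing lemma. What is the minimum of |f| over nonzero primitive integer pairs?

descent: ρ → (16,32,-14)  [lands on river]
river: ρ → (-14,24,24)
river: ρ → (24,24,-14)
river: ρ → (-14,32,16)
closes: descent 1, river 4
min |a| on river = 14

14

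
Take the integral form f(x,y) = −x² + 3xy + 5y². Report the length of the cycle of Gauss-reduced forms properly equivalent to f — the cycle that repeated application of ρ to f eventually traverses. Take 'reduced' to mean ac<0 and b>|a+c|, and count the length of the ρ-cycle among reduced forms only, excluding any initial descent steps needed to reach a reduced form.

D = 29, ⌊√D⌋ = 5
descent: ρ → (5,-3,-1)
descent: ρ → (-1,5,1)  [lands on river]
river: ρ → (1,5,-1)
ρ-cycle length = 2 (tail of 2 descent steps not counted)

2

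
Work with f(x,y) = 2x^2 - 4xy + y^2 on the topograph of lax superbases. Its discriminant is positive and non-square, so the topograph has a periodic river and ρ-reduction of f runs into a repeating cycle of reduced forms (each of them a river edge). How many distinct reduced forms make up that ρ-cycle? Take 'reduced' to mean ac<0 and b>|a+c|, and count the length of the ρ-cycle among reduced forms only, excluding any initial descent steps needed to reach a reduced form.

D = 8, ⌊√D⌋ = 2
descent: ρ → (1,2,-1)  [lands on river]
river: ρ → (-1,2,1)
ρ-cycle length = 2 (tail of 1 descent step not counted)

2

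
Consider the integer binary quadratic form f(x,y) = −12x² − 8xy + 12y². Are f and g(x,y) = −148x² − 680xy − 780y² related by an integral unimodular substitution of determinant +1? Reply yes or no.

D₁ = 640, D₂ = 640
river cycle of f (length 6): (12, 8, -12), (-12, 16, 8), (8, 16, -12), (-12, 8, 12), (12, 16, -8), (-8, 16, 12)
river cycle of g (length 6): (-12, 16, 8), (8, 16, -12), (-12, 8, 12), (12, 16, -8), (-8, 16, 12), (12, 8, -12)
cycles coincide ⇒ equivalent

yes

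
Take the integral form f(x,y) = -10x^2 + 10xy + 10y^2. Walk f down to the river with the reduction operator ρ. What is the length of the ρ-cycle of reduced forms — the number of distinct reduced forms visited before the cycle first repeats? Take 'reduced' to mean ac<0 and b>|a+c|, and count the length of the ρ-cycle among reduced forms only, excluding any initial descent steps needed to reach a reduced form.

D = 500, ⌊√D⌋ = 22
river: ρ → (10,10,-10)
river: ρ → (-10,10,10)
ρ-cycle length = 2 (tail of 0 descent steps not counted)

2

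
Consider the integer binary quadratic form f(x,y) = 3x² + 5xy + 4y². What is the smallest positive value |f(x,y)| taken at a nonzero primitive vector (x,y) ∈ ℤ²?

translate: b→-1 (≡5 mod 6), so (3,5,4)→(3,-1,2)
flip: (3,-1,2)→(2,1,3)
reduced (well bottom): (2,1,3) with a≤c, −a<b≤a
well minimum = a = 2

2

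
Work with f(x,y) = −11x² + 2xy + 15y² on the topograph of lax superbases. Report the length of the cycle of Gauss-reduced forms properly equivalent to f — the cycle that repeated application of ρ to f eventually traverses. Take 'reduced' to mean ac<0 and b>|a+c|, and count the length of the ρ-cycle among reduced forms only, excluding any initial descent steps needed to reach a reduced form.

D = 664, ⌊√D⌋ = 25
descent: ρ → (15,-2,-11)
descent: ρ → (-11,24,2)  [lands on river]
river: ρ → (2,24,-11)
river: ρ → (-11,20,6)
river: ρ → (6,16,-17)
river: ρ → (-17,18,5)
river: ρ → (5,22,-9)
river: ρ → (-9,14,13)
river: ρ → (13,12,-10)
river: ρ → (-10,8,15)
river: ρ → (15,22,-3)
river: ρ → (-3,20,22)
river: ρ → (22,24,-1)
river: ρ → (-1,24,22)
river: ρ → (22,20,-3)
river: ρ → (-3,22,15)
river: ρ → (15,8,-10)
river: ρ → (-10,12,13)
river: ρ → (13,14,-9)
river: ρ → (-9,22,5)
river: ρ → (5,18,-17)
river: ρ → (-17,16,6)
river: ρ → (6,20,-11)
ρ-cycle length = 22 (tail of 2 descent steps not counted)

22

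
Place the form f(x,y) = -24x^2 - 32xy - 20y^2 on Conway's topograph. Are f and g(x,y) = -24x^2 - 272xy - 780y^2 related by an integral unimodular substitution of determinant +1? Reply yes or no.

D₁ = -896, D₂ = -896
f is negative-definite; reduce −f:
−f: translate: b→-16 (≡32 mod 48), so (24,32,20)→(24,-16,12)
−f: flip: (24,-16,12)→(12,16,24)
−f: translate: b→-8 (≡16 mod 24), so (12,16,24)→(12,-8,20)
−f: reduced (well bottom): (12,-8,20) with a≤c, −a<b≤a
flip sign back: reduced form of f is (-12,8,-20)
g is negative-definite; reduce −g:
−g: translate: b→-16 (≡272 mod 48), so (24,272,780)→(24,-16,12)
−g: flip: (24,-16,12)→(12,16,24)
−g: translate: b→-8 (≡16 mod 24), so (12,16,24)→(12,-8,20)
−g: reduced (well bottom): (12,-8,20) with a≤c, −a<b≤a
flip sign back: reduced form of g is (-12,8,-20)
reduced forms (-12, 8, -20) vs (-12, 8, -20) ⇒ equivalent

yes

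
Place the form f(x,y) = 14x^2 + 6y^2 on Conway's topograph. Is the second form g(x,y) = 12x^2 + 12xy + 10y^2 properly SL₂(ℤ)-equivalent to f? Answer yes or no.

D₁ = -336, D₂ = -336
f: flip: (14,0,6)→(6,0,14)
f: reduced (well bottom): (6,0,14) with a≤c, −a<b≤a
g: flip: (12,12,10)→(10,-12,12)
g: translate: b→8 (≡-12 mod 20), so (10,-12,12)→(10,8,10)
g: reduced (well bottom): (10,8,10) with a≤c, −a<b≤a
reduced forms (6, 0, 14) vs (10, 8, 10) ⇒ inequivalent

no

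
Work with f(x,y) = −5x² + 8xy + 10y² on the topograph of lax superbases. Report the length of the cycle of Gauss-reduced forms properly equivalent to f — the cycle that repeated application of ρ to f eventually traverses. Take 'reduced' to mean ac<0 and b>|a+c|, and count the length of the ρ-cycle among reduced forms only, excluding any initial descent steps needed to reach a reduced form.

D = 264, ⌊√D⌋ = 16
river: ρ → (10,12,-3)
river: ρ → (-3,12,10)
river: ρ → (10,8,-5)
river: ρ → (-5,12,6)
river: ρ → (6,12,-5)
river: ρ → (-5,8,10)
ρ-cycle length = 6 (tail of 0 descent steps not counted)

6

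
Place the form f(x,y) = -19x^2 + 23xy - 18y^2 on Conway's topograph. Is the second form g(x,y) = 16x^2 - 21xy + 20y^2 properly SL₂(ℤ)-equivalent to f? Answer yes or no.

D₁ = -839, D₂ = -839
f is negative-definite; reduce −f:
−f: translate: b→15 (≡-23 mod 38), so (19,-23,18)→(19,15,14)
−f: flip: (19,15,14)→(14,-15,19)
−f: translate: b→13 (≡-15 mod 28), so (14,-15,19)→(14,13,18)
−f: reduced (well bottom): (14,13,18) with a≤c, −a<b≤a
flip sign back: reduced form of f is (-14,-13,-18)
g: translate: b→11 (≡-21 mod 32), so (16,-21,20)→(16,11,15)
g: flip: (16,11,15)→(15,-11,16)
g: reduced (well bottom): (15,-11,16) with a≤c, −a<b≤a
reduced forms (-14, -13, -18) vs (15, -11, 16) ⇒ inequivalent

no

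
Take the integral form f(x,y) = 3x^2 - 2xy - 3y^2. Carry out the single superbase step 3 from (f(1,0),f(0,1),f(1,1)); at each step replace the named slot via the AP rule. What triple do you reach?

start (3,-3,-2) = (f(1,0),f(0,1),f(1,1))
replace slot 3: 2·(3+(-3)) − (-2) = 2 → (3,-3,2)

3,-3,2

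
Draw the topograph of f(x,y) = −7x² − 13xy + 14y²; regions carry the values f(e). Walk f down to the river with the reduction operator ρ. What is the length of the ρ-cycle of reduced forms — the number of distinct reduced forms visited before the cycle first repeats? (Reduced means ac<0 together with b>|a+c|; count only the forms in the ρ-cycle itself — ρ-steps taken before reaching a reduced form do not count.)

D = 561, ⌊√D⌋ = 23
descent: ρ → (14,13,-7)  [lands on river]
river: ρ → (-7,15,12)
river: ρ → (12,9,-10)
river: ρ → (-10,11,11)
river: ρ → (11,11,-10)
river: ρ → (-10,9,12)
river: ρ → (12,15,-7)
river: ρ → (-7,13,14)
river: ρ → (14,15,-6)
river: ρ → (-6,21,5)
river: ρ → (5,19,-10)
river: ρ → (-10,21,3)
river: ρ → (3,21,-10)
river: ρ → (-10,19,5)
river: ρ → (5,21,-6)
river: ρ → (-6,15,14)
ρ-cycle length = 16 (tail of 1 descent step not counted)

16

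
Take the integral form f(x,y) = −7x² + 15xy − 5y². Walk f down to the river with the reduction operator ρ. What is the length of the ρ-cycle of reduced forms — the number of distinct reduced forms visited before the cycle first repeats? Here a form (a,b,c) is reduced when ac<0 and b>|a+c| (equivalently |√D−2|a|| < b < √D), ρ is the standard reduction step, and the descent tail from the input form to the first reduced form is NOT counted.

D = 85, ⌊√D⌋ = 9
descent: ρ → (-5,5,3)  [lands on river]
river: ρ → (3,7,-3)
river: ρ → (-3,5,5)
river: ρ → (5,5,-3)
river: ρ → (-3,7,3)
river: ρ → (3,5,-5)
ρ-cycle length = 6 (tail of 1 descent step not counted)

6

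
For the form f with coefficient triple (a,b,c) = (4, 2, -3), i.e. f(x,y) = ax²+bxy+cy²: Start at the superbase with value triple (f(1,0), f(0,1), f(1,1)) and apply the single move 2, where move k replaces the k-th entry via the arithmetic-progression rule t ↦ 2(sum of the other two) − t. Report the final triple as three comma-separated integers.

start (4,-3,3) = (f(1,0),f(0,1),f(1,1))
replace slot 2: 2·(4+3) − (-3) = 17 → (4,17,3)

4,17,3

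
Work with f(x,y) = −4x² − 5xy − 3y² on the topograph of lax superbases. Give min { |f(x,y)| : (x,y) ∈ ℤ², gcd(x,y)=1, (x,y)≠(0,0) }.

translate: b→-3 (≡5 mod 8), so (4,5,3)→(4,-3,2)
flip: (4,-3,2)→(2,3,4)
translate: b→-1 (≡3 mod 4), so (2,3,4)→(2,-1,3)
reduced (well bottom): (2,-1,3) with a≤c, −a<b≤a
well minimum |f| = |-2| = 2 (negative-definite)

2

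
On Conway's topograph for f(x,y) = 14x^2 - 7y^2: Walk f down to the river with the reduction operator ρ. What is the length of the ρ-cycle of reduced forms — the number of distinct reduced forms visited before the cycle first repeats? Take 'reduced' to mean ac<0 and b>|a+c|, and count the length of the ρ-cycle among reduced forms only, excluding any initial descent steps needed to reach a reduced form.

D = 392, ⌊√D⌋ = 19
descent: ρ → (-7,14,7)  [lands on river]
river: ρ → (7,14,-7)
ρ-cycle length = 2 (tail of 1 descent step not counted)

2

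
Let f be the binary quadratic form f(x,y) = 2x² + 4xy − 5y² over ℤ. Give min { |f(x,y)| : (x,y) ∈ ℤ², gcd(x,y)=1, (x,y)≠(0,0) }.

river: ρ → (-5,6,1)
river: ρ → (1,6,-5)
river: ρ → (-5,4,2)
river: ρ → (2,4,-5)
closes: descent 0, river 4
min |a| on river = 1

1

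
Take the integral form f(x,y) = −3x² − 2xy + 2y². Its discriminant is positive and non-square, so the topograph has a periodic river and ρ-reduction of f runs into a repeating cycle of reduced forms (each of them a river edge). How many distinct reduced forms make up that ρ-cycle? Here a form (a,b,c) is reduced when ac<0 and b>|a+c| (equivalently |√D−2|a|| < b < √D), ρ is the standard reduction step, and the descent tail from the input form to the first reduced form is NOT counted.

D = 28, ⌊√D⌋ = 5
descent: ρ → (2,2,-3)  [lands on river]
river: ρ → (-3,4,1)
river: ρ → (1,4,-3)
river: ρ → (-3,2,2)
ρ-cycle length = 4 (tail of 1 descent step not counted)

4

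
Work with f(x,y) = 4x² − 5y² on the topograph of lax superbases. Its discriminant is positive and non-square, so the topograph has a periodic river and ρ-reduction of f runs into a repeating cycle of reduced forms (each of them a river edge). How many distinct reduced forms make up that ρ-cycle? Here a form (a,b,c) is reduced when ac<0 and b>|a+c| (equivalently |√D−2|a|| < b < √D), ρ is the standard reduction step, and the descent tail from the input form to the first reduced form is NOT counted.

D = 80, ⌊√D⌋ = 8
descent: ρ → (-5,0,4)
descent: ρ → (4,8,-1)  [lands on river]
river: ρ → (-1,8,4)
ρ-cycle length = 2 (tail of 2 descent steps not counted)

2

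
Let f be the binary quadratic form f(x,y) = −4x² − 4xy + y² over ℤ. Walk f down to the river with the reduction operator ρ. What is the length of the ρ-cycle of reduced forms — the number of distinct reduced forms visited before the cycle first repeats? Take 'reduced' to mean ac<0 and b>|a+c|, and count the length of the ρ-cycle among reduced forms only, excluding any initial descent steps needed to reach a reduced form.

D = 32, ⌊√D⌋ = 5
descent: ρ → (1,4,-4)  [lands on river]
river: ρ → (-4,4,1)
ρ-cycle length = 2 (tail of 1 descent step not counted)

2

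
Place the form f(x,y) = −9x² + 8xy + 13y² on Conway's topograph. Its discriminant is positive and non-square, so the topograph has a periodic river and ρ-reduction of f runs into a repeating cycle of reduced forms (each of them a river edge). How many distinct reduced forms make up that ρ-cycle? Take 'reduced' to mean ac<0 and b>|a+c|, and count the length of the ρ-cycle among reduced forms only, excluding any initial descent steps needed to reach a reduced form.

D = 532, ⌊√D⌋ = 23
river: ρ → (13,18,-4)
river: ρ → (-4,22,3)
river: ρ → (3,20,-11)
river: ρ → (-11,2,12)
river: ρ → (12,22,-1)
river: ρ → (-1,22,12)
river: ρ → (12,2,-11)
river: ρ → (-11,20,3)
river: ρ → (3,22,-4)
river: ρ → (-4,18,13)
river: ρ → (13,8,-9)
river: ρ → (-9,10,12)
river: ρ → (12,14,-7)
river: ρ → (-7,14,12)
river: ρ → (12,10,-9)
river: ρ → (-9,8,13)
ρ-cycle length = 16 (tail of 0 descent steps not counted)

16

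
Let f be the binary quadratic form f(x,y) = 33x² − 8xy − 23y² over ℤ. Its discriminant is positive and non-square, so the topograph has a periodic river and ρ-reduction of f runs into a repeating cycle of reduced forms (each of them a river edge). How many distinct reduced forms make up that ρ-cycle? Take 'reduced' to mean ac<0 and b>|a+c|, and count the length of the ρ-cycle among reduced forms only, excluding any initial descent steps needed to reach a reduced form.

D = 3100, ⌊√D⌋ = 55
descent: ρ → (-23,54,2)  [lands on river]
river: ρ → (2,54,-23)
river: ρ → (-23,38,18)
river: ρ → (18,34,-27)
river: ρ → (-27,20,25)
river: ρ → (25,30,-22)
river: ρ → (-22,14,33)
river: ρ → (33,52,-3)
river: ρ → (-3,50,50)
river: ρ → (50,50,-3)
river: ρ → (-3,52,33)
river: ρ → (33,14,-22)
river: ρ → (-22,30,25)
river: ρ → (25,20,-27)
river: ρ → (-27,34,18)
river: ρ → (18,38,-23)
ρ-cycle length = 16 (tail of 1 descent step not counted)

16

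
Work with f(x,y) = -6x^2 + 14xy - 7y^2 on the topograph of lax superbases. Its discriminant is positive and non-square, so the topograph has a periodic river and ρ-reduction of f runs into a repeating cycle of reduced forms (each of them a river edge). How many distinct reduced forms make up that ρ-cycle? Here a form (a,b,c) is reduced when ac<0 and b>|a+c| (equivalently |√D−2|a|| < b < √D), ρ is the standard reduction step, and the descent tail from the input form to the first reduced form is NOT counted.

D = 28, ⌊√D⌋ = 5
descent: ρ → (-7,0,1)
descent: ρ → (1,4,-3)  [lands on river]
river: ρ → (-3,2,2)
river: ρ → (2,2,-3)
river: ρ → (-3,4,1)
ρ-cycle length = 4 (tail of 2 descent steps not counted)

4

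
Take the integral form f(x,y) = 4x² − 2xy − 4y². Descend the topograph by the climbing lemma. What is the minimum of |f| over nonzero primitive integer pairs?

descent: ρ → (-4,2,4)  [lands on river]
river: ρ → (4,6,-2)
river: ρ → (-2,6,4)
river: ρ → (4,2,-4)
river: ρ → (-4,6,2)
river: ρ → (2,6,-4)
closes: descent 1, river 6
min |a| on river = 2

2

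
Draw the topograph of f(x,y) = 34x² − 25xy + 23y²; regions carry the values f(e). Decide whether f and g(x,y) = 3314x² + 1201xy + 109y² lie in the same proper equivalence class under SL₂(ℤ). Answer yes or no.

D₁ = -2503, D₂ = -2503
f: flip: (34,-25,23)→(23,25,34)
f: translate: b→-21 (≡25 mod 46), so (23,25,34)→(23,-21,32)
f: reduced (well bottom): (23,-21,32) with a≤c, −a<b≤a
g: flip: (3314,1201,109)→(109,-1201,3314)
g: translate: b→107 (≡-1201 mod 218), so (109,-1201,3314)→(109,107,32)
g: flip: (109,107,32)→(32,-107,109)
g: translate: b→21 (≡-107 mod 64), so (32,-107,109)→(32,21,23)
g: flip: (32,21,23)→(23,-21,32)
g: reduced (well bottom): (23,-21,32) with a≤c, −a<b≤a
reduced forms (23, -21, 32) vs (23, -21, 32) ⇒ equivalent

yes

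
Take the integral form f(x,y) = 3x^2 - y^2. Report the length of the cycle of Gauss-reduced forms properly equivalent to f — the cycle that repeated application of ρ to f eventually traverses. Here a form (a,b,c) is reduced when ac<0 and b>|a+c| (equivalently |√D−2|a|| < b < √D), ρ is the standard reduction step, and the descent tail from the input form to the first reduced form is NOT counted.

D = 12, ⌊√D⌋ = 3
descent: ρ → (-1,2,2)  [lands on river]
river: ρ → (2,2,-1)
ρ-cycle length = 2 (tail of 1 descent step not counted)

2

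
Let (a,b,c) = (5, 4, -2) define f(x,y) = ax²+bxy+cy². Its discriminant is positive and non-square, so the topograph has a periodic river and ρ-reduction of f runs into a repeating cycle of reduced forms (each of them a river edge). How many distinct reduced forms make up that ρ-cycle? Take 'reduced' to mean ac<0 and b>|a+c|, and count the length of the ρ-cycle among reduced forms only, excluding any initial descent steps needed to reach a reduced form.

D = 56, ⌊√D⌋ = 7
river: ρ → (-2,4,5)
river: ρ → (5,6,-1)
river: ρ → (-1,6,5)
river: ρ → (5,4,-2)
ρ-cycle length = 4 (tail of 0 descent steps not counted)

4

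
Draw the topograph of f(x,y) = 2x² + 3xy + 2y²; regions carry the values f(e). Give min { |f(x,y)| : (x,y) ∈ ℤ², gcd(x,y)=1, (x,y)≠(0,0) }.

translate: b→-1 (≡3 mod 4), so (2,3,2)→(2,-1,1)
flip: (2,-1,1)→(1,1,2)
reduced (well bottom): (1,1,2) with a≤c, −a<b≤a
well minimum = a = 1

1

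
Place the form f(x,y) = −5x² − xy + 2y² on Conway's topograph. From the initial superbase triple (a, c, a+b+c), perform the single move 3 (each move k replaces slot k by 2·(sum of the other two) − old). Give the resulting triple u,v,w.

start (-5,2,-4) = (f(1,0),f(0,1),f(1,1))
replace slot 3: 2·((-5)+2) − (-4) = -2 → (-5,2,-2)

-5,2,-2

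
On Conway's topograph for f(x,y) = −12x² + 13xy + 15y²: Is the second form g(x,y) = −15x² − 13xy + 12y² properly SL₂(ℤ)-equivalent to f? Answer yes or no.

D₁ = 889, D₂ = 889
river cycle of f (length 42): (15, 17, -10), (-10, 23, 9), (9, 13, -20), (-20, 27, 2), (2, 29, -6), (-6, 19, 22), (22, 25, -3), (-3, 29, 4), (4, 27, -10), (-10, 13, 18), … (32 more)
river cycle of g (length 42): (12, 13, -15), (-15, 17, 10), (10, 23, -9), (-9, 13, 20), (20, 27, -2), (-2, 29, 6), (6, 19, -22), (-22, 25, 3), (3, 29, -4), (-4, 27, 10), … (32 more)
cycles differ ⇒ inequivalent

no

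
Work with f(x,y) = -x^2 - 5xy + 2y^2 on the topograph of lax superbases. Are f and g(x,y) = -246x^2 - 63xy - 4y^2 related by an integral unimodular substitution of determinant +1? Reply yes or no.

D₁ = 33, D₂ = 33
river cycle of f (length 4): (2, 5, -1), (-1, 5, 2), (2, 3, -3), (-3, 3, 2)
river cycle of g (length 4): (2, 5, -1), (-1, 5, 2), (2, 3, -3), (-3, 3, 2)
cycles coincide ⇒ equivalent

yes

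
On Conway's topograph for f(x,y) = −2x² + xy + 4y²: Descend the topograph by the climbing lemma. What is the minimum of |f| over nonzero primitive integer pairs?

descent: ρ → (4,-1,-2)
descent: ρ → (-2,5,1)  [lands on river]
river: ρ → (1,5,-2)
river: ρ → (-2,3,3)
river: ρ → (3,3,-2)
closes: descent 2, river 4
min |a| on river = 1

1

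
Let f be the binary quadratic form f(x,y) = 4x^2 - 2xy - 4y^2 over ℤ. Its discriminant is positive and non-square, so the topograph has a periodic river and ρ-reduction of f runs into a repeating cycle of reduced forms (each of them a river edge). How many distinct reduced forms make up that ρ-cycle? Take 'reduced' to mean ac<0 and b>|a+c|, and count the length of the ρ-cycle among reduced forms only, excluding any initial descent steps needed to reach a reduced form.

D = 68, ⌊√D⌋ = 8
descent: ρ → (-4,2,4)  [lands on river]
river: ρ → (4,6,-2)
river: ρ → (-2,6,4)
river: ρ → (4,2,-4)
river: ρ → (-4,6,2)
river: ρ → (2,6,-4)
ρ-cycle length = 6 (tail of 1 descent step not counted)

6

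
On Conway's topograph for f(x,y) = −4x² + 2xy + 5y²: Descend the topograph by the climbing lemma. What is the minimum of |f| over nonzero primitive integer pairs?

river: ρ → (5,8,-1)
river: ρ → (-1,8,5)
river: ρ → (5,2,-4)
river: ρ → (-4,6,3)
river: ρ → (3,6,-4)
river: ρ → (-4,2,5)
closes: descent 0, river 6
min |a| on river = 1

1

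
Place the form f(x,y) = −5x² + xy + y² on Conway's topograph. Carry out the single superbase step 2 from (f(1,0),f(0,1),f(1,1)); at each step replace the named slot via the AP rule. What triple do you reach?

start (-5,1,-3) = (f(1,0),f(0,1),f(1,1))
replace slot 2: 2·((-5)+(-3)) − 1 = -17 → (-5,-17,-3)

-5,-17,-3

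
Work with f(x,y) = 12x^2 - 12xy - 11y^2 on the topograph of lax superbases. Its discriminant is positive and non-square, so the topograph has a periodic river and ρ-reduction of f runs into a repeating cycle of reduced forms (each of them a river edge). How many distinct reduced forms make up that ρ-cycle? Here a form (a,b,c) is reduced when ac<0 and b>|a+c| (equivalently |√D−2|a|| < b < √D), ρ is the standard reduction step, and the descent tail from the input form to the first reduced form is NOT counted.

D = 672, ⌊√D⌋ = 25
descent: ρ → (-11,12,12)  [lands on river]
river: ρ → (12,12,-11)
river: ρ → (-11,10,13)
river: ρ → (13,16,-8)
river: ρ → (-8,16,13)
river: ρ → (13,10,-11)
ρ-cycle length = 6 (tail of 1 descent step not counted)

6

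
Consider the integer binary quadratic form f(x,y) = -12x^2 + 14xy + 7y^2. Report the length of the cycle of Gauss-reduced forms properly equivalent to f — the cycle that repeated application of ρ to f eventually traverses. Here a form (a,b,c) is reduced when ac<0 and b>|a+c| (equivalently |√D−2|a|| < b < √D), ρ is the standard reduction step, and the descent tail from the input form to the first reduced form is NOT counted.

D = 532, ⌊√D⌋ = 23
river: ρ → (7,14,-12)
river: ρ → (-12,10,9)
river: ρ → (9,8,-13)
river: ρ → (-13,18,4)
river: ρ → (4,22,-3)
river: ρ → (-3,20,11)
river: ρ → (11,2,-12)
river: ρ → (-12,22,1)
river: ρ → (1,22,-12)
river: ρ → (-12,2,11)
river: ρ → (11,20,-3)
river: ρ → (-3,22,4)
river: ρ → (4,18,-13)
river: ρ → (-13,8,9)
river: ρ → (9,10,-12)
river: ρ → (-12,14,7)
ρ-cycle length = 16 (tail of 0 descent steps not counted)

16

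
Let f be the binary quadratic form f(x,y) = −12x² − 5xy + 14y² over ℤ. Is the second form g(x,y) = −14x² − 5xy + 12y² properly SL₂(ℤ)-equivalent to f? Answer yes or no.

D₁ = 697, D₂ = 697
river cycle of f (length 10): (14, 5, -12), (-12, 19, 7), (7, 23, -6), (-6, 25, 3), (3, 23, -14), (-14, 5, 12), (12, 19, -7), (-7, 23, 6), (6, 25, -3), (-3, 23, 14)
river cycle of g (length 10): (12, 5, -14), (-14, 23, 3), (3, 25, -6), (-6, 23, 7), (7, 19, -12), (-12, 5, 14), (14, 23, -3), (-3, 25, 6), (6, 23, -7), (-7, 19, 12)
cycles differ ⇒ inequivalent

no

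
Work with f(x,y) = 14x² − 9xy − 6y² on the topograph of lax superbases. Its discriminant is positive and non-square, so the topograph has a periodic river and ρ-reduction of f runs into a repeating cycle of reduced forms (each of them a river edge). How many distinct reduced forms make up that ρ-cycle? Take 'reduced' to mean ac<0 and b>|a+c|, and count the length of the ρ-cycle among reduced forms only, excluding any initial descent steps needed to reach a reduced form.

D = 417, ⌊√D⌋ = 20
descent: ρ → (-6,9,14)  [lands on river]
river: ρ → (14,19,-1)
river: ρ → (-1,19,14)
river: ρ → (14,9,-6)
river: ρ → (-6,15,8)
river: ρ → (8,17,-4)
river: ρ → (-4,15,12)
river: ρ → (12,9,-7)
river: ρ → (-7,19,2)
river: ρ → (2,17,-16)
river: ρ → (-16,15,3)
river: ρ → (3,15,-16)
river: ρ → (-16,17,2)
river: ρ → (2,19,-7)
river: ρ → (-7,9,12)
river: ρ → (12,15,-4)
river: ρ → (-4,17,8)
river: ρ → (8,15,-6)
ρ-cycle length = 18 (tail of 1 descent step not counted)

18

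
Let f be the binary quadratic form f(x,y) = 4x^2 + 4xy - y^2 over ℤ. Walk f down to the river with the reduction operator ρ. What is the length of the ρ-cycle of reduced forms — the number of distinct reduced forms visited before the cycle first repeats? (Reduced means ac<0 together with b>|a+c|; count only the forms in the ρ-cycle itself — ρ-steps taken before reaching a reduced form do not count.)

D = 32, ⌊√D⌋ = 5
river: ρ → (-1,4,4)
river: ρ → (4,4,-1)
ρ-cycle length = 2 (tail of 0 descent steps not counted)

2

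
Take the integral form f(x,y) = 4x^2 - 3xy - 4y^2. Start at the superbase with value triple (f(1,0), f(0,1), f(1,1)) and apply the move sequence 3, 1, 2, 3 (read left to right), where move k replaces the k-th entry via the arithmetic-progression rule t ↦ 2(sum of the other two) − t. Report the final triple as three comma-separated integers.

start (4,-4,-3) = (f(1,0),f(0,1),f(1,1))
replace slot 3: 2·(4+(-4)) − (-3) = 3 → (4,-4,3)
replace slot 1: 2·((-4)+3) − 4 = -6 → (-6,-4,3)
replace slot 2: 2·((-6)+3) − (-4) = -2 → (-6,-2,3)
replace slot 3: 2·((-6)+(-2)) − 3 = -19 → (-6,-2,-19)

-6,-2,-19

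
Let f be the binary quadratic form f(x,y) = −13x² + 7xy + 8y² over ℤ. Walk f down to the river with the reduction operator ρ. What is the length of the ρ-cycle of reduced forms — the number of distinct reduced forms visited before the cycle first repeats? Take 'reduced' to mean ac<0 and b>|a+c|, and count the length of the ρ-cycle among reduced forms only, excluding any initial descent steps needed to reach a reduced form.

D = 465, ⌊√D⌋ = 21
river: ρ → (8,9,-12)
river: ρ → (-12,15,5)
river: ρ → (5,15,-12)
river: ρ → (-12,9,8)
river: ρ → (8,7,-13)
river: ρ → (-13,19,2)
river: ρ → (2,21,-3)
river: ρ → (-3,21,2)
river: ρ → (2,19,-13)
river: ρ → (-13,7,8)
ρ-cycle length = 10 (tail of 0 descent steps not counted)

10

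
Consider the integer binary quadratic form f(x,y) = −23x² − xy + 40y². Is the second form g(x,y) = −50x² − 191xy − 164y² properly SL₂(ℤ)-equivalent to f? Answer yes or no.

D₁ = 3681, D₂ = 3681
river cycle of f (length 46): (-23, 45, 18), (18, 27, -41), (-41, 55, 4), (4, 57, -27), (-27, 51, 10), (10, 49, -32), (-32, 15, 27), (27, 39, -20), (-20, 41, 25), (25, 59, -2), … (36 more)
river cycle of g (length 46): (-23, 45, 18), (18, 27, -41), (-41, 55, 4), (4, 57, -27), (-27, 51, 10), (10, 49, -32), (-32, 15, 27), (27, 39, -20), (-20, 41, 25), (25, 59, -2), … (36 more)
cycles coincide ⇒ equivalent

yes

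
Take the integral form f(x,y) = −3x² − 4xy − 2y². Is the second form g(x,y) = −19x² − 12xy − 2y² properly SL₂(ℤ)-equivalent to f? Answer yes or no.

D₁ = -8, D₂ = -8
f is negative-definite; reduce −f:
−f: translate: b→-2 (≡4 mod 6), so (3,4,2)→(3,-2,1)
−f: flip: (3,-2,1)→(1,2,3)
−f: translate: b→0 (≡2 mod 2), so (1,2,3)→(1,0,2)
−f: reduced (well bottom): (1,0,2) with a≤c, −a<b≤a
flip sign back: reduced form of f is (-1,0,-2)
g is negative-definite; reduce −g:
−g: flip: (19,12,2)→(2,-12,19)
−g: translate: b→0 (≡-12 mod 4), so (2,-12,19)→(2,0,1)
−g: flip: (2,0,1)→(1,0,2)
−g: reduced (well bottom): (1,0,2) with a≤c, −a<b≤a
flip sign back: reduced form of g is (-1,0,-2)
reduced forms (-1, 0, -2) vs (-1, 0, -2) ⇒ equivalent

yes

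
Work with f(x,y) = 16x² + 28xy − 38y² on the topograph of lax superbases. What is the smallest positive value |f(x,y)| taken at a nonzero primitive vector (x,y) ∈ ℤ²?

river: ρ → (-38,48,6)
river: ρ → (6,48,-38)
river: ρ → (-38,28,16)
river: ρ → (16,36,-30)
river: ρ → (-30,24,22)
river: ρ → (22,20,-32)
river: ρ → (-32,44,10)
river: ρ → (10,56,-2)
river: ρ → (-2,56,10)
river: ρ → (10,44,-32)
river: ρ → (-32,20,22)
river: ρ → (22,24,-30)
river: ρ → (-30,36,16)
river: ρ → (16,28,-38)
closes: descent 0, river 14
min |a| on river = 2

2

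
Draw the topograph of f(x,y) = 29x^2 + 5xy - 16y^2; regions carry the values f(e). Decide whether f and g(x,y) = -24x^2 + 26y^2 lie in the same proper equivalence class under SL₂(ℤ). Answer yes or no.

D₁ = 1881, D₂ = 2496
discriminants differ ⇒ not SL₂(ℤ)-equivalent

no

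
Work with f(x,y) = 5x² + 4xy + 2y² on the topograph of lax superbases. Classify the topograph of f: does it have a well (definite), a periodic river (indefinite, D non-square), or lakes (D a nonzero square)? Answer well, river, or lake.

D = b²−4ac = 4² − 4·5·2 = -24
D < 0 ⇒ definite ⇒ every region one sign ⇒ single well

well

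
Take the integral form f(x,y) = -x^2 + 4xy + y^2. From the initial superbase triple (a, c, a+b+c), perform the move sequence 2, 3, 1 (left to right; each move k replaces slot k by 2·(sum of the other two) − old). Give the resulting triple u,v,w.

start (-1,1,4) = (f(1,0),f(0,1),f(1,1))
replace slot 2: 2·((-1)+4) − 1 = 5 → (-1,5,4)
replace slot 3: 2·((-1)+5) − 4 = 4 → (-1,5,4)
replace slot 1: 2·(5+4) − (-1) = 19 → (19,5,4)

19,5,4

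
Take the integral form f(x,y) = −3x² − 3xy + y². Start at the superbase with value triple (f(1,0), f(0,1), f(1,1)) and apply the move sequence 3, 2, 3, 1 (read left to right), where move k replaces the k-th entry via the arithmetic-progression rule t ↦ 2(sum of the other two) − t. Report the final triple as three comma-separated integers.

start (-3,1,-5) = (f(1,0),f(0,1),f(1,1))
replace slot 3: 2·((-3)+1) − (-5) = 1 → (-3,1,1)
replace slot 2: 2·((-3)+1) − 1 = -5 → (-3,-5,1)
replace slot 3: 2·((-3)+(-5)) − 1 = -17 → (-3,-5,-17)
replace slot 1: 2·((-5)+(-17)) − (-3) = -41 → (-41,-5,-17)

-41,-5,-17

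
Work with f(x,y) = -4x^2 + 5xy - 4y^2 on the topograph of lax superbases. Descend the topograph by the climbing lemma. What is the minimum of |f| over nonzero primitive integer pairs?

translate: b→3 (≡-5 mod 8), so (4,-5,4)→(4,3,3)
flip: (4,3,3)→(3,-3,4)
translate: b→3 (≡-3 mod 6), so (3,-3,4)→(3,3,4)
reduced (well bottom): (3,3,4) with a≤c, −a<b≤a
well minimum |f| = |-3| = 3 (negative-definite)

3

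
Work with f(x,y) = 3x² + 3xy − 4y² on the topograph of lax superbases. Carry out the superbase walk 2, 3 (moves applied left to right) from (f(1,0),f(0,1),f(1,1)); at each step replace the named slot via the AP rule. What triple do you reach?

start (3,-4,2) = (f(1,0),f(0,1),f(1,1))
replace slot 2: 2·(3+2) − (-4) = 14 → (3,14,2)
replace slot 3: 2·(3+14) − 2 = 32 → (3,14,32)

3,14,32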